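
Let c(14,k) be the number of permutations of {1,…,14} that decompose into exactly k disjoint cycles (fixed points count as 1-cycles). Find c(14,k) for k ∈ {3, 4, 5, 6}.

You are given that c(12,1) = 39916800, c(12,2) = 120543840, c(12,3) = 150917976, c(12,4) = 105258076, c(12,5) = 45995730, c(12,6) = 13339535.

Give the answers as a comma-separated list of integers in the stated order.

r13: T_13,2=12×120543840+39916800=1486442880; T_13,3=12×150917976+120543840=1931559552; T_13,4=12×105258076+150917976=1414014888; T_13,5=12×45995730+105258076=657206836; T_13,6=12×13339535+45995730=206070150
r14: T_14,3=13×1931559552+1486442880=26596717056; T_14,4=13×1414014888+1931559552=20313753096; T_14,5=13×657206836+1414014888=9957703756; T_14,6=13×206070150+657206836=3336118786
Read c(14,3) = 26596717056, c(14,4) = 20313753096, c(14,5) = 9957703756, c(14,6) = 3336118786.

26596717056, 20313753096, 9957703756, 3336118786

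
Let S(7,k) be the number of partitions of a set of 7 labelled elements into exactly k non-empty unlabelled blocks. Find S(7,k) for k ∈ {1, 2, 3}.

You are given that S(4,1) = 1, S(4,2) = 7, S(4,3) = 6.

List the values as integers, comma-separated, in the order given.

1, 63, 301

i=5: T(5,1)=0+1·1=1 | T(5,2)=1+2·7=15 | T(5,3)=7+3·6=25
i=6: T(6,1)=0+1·1=1 | T(6,2)=1+2·15=31 | T(6,3)=15+3·25=90
i=7: T(7,1)=0+1·1=1 | T(7,2)=1+2·31=63 | T(7,3)=31+3·90=301
Read S(7,1) = 1, S(7,2) = 63, S(7,3) = 301.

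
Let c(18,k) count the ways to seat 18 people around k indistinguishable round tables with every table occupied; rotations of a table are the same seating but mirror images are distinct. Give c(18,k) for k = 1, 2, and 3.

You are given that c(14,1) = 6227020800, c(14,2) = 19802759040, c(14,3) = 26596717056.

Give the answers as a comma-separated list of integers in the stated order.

i=15: T(15,1)=0+14·6227020800=87178291200 | T(15,2)=6227020800+14·19802759040=283465647360 | T(15,3)=19802759040+14·26596717056=392156797824
i=16: T(16,1)=0+15·87178291200=1307674368000 | T(16,2)=87178291200+15·283465647360=4339163001600 | T(16,3)=283465647360+15·392156797824=6165817614720
i=17: T(17,1)=0+16·1307674368000=20922789888000 | T(17,2)=1307674368000+16·4339163001600=70734282393600 | T(17,3)=4339163001600+16·6165817614720=102992244837120
i=18: T(18,1)=0+17·20922789888000=355687428096000 | T(18,2)=20922789888000+17·70734282393600=1223405590579200 | T(18,3)=70734282393600+17·102992244837120=1821602444624640
Read c(18,1) = 355687428096000, c(18,2) = 1223405590579200, c(18,3) = 1821602444624640.

355687428096000, 1223405590579200, 1821602444624640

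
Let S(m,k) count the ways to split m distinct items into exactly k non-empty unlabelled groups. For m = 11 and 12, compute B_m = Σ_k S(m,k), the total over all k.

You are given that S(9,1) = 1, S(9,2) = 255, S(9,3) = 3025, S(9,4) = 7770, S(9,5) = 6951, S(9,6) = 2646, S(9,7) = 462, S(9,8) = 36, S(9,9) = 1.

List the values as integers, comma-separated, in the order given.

row 10: T[10][1]=1·1+0=1  T[10][2]=2·255+1=511  T[10][3]=3·3025+255=9330  T[10][4]=4·7770+3025=34105  T[10][5]=5·6951+7770=42525  T[10][6]=6·2646+6951=22827  T[10][7]=7·462+2646=5880  T[10][8]=8·36+462=750  T[10][9]=9·1+36=45  T[10][10]=10·0+1=1
row 11: T[11][1]=1·1+0=1  T[11][2]=2·511+1=1023  T[11][3]=3·9330+511=28501  T[11][4]=4·34105+9330=145750  T[11][5]=5·42525+34105=246730  T[11][6]=6·22827+42525=179487  T[11][7]=7·5880+22827=63987  T[11][8]=8·750+5880=11880  T[11][9]=9·45+750=1155  T[11][10]=10·1+45=55  T[11][11]=11·0+1=1
row 12: T[12][1]=1·1+0=1  T[12][2]=2·1023+1=2047  T[12][3]=3·28501+1023=86526  T[12][4]=4·145750+28501=611501  T[12][5]=5·246730+145750=1379400  T[12][6]=6·179487+246730=1323652  T[12][7]=7·63987+179487=627396  T[12][8]=8·11880+63987=159027  T[12][9]=9·1155+11880=22275  T[12][10]=10·55+1155=1705  T[12][11]=11·1+55=66  T[12][12]=12·0+1=1
B_11 = ΣS(11,k) = 1+1023+28501+145750+246730+179487+63987+11880+1155+55+1 = 678570
B_12 = ΣS(12,k) = 1+2047+86526+611501+1379400+1323652+627396+159027+22275+1705+66+1 = 4213597

678570, 4213597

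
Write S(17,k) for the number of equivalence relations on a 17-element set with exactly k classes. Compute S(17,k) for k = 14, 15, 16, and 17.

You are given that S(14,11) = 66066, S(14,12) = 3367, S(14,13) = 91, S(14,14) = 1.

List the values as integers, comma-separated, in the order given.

249900, 7820, 136, 1

[15] T[15,12]:12*3367+66066=106470 · T[15,13]:13*91+3367=4550 · T[15,14]:14*1+91=105 · T[15,15]:15*0+1=1
[16] T[16,13]:13*4550+106470=165620 · T[16,14]:14*105+4550=6020 · T[16,15]:15*1+105=120 · T[16,16]:16*0+1=1
[17] T[17,14]:14*6020+165620=249900 · T[17,15]:15*120+6020=7820 · T[17,16]:16*1+120=136 · T[17,17]:17*0+1=1
Read S(17,14) = 249900, S(17,15) = 7820, S(17,16) = 136, S(17,17) = 1.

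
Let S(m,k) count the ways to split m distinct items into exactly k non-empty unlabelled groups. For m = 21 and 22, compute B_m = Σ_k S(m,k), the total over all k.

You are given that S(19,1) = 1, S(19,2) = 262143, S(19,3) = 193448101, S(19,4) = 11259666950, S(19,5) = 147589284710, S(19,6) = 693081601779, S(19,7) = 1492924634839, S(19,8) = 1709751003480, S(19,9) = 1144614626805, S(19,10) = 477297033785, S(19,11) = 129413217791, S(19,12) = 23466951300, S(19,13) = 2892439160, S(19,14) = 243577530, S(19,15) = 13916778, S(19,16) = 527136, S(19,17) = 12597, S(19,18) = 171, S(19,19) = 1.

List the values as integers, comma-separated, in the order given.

474869816156751, 4506715738447323

row 20: T[20][1]=1·1+0=1  T[20][2]=2·262143+1=524287  T[20][3]=3·193448101+262143=580606446  T[20][4]=4·11259666950+193448101=45232115901  T[20][5]=5·147589284710+11259666950=749206090500  T[20][6]=6·693081601779+147589284710=4306078895384  T[20][7]=7·1492924634839+693081601779=11143554045652  T[20][8]=8·1709751003480+1492924634839=15170932662679  T[20][9]=9·1144614626805+1709751003480=12011282644725  T[20][10]=10·477297033785+1144614626805=5917584964655  T[20][11]=11·129413217791+477297033785=1900842429486  T[20][12]=12·23466951300+129413217791=411016633391  T[20][13]=13·2892439160+23466951300=61068660380  T[20][14]=14·243577530+2892439160=6302524580  T[20][15]=15·13916778+243577530=452329200  T[20][16]=16·527136+13916778=22350954  T[20][17]=17·12597+527136=741285  T[20][18]=18·171+12597=15675  T[20][19]=19·1+171=190  T[20][20]=20·0+1=1
row 21: T[21][1]=1·1+0=1  T[21][2]=2·524287+1=1048575  T[21][3]=3·580606446+524287=1742343625  T[21][4]=4·45232115901+580606446=181509070050  T[21][5]=5·749206090500+45232115901=3791262568401  T[21][6]=6·4306078895384+749206090500=26585679462804  T[21][7]=7·11143554045652+4306078895384=82310957214948  T[21][8]=8·15170932662679+11143554045652=132511015347084  T[21][9]=9·12011282644725+15170932662679=123272476465204  T[21][10]=10·5917584964655+12011282644725=71187132291275  T[21][11]=11·1900842429486+5917584964655=26826851689001  T[21][12]=12·411016633391+1900842429486=6833042030178  T[21][13]=13·61068660380+411016633391=1204909218331  T[21][14]=14·6302524580+61068660380=149304004500  T[21][15]=15·452329200+6302524580=13087462580  T[21][16]=16·22350954+452329200=809944464  T[21][17]=17·741285+22350954=34952799  T[21][18]=18·15675+741285=1023435  T[21][19]=19·190+15675=19285  T[21][20]=20·1+190=210  T[21][21]=21·0+1=1
row 22: T[22][1]=1·1+0=1  T[22][2]=2·1048575+1=2097151  T[22][3]=3·1742343625+1048575=5228079450  T[22][4]=4·181509070050+1742343625=727778623825  T[22][5]=5·3791262568401+181509070050=19137821912055  T[22][6]=6·26585679462804+3791262568401=163305339345225  T[22][7]=7·82310957214948+26585679462804=602762379967440  T[22][8]=8·132511015347084+82310957214948=1142399079991620  T[22][9]=9·123272476465204+132511015347084=1241963303533920  T[22][10]=10·71187132291275+123272476465204=835143799377954  T[22][11]=11·26826851689001+71187132291275=366282500870286  T[22][12]=12·6833042030178+26826851689001=108823356051137  T[22][13]=13·1204909218331+6833042030178=22496861868481  T[22][14]=14·149304004500+1204909218331=3295165281331  T[22][15]=15·13087462580+149304004500=345615943200  T[22][16]=16·809944464+13087462580=26046574004  T[22][17]=17·34952799+809944464=1404142047  T[22][18]=18·1023435+34952799=53374629  T[22][19]=19·19285+1023435=1389850  T[22][20]=20·210+19285=23485  T[22][21]=21·1+210=231  T[22][22]=22·0+1=1
B_21 = ΣS(21,k) = 1+1048575+1742343625+181509070050+3791262568401+26585679462804+82310957214948+132511015347084+123272476465204+71187132291275+26826851689001+6833042030178+1204909218331+149304004500+13087462580+809944464+34952799+1023435+19285+210+1 = 474869816156751
B_22 = ΣS(22,k) = 1+2097151+5228079450+727778623825+19137821912055+163305339345225+602762379967440+1142399079991620+1241963303533920+835143799377954+366282500870286+108823356051137+22496861868481+3295165281331+345615943200+26046574004+1404142047+53374629+1389850+23485+231+1 = 4506715738447323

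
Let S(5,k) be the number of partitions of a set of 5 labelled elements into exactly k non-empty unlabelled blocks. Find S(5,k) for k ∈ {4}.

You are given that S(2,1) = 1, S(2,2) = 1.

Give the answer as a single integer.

10

r3: T_3,2=2×1+1=3; T_3,3=3×0+1=1
r4: T_4,3=3×1+3=6; T_4,4=4×0+1=1
r5: T_5,4=4×1+6=10
Read S(5,4) = 10.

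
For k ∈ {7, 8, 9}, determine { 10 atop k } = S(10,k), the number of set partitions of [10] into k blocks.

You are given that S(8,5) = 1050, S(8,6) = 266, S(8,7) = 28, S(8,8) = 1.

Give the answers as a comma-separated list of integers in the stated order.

row 9: T[9][6]=6·266+1050=2646  T[9][7]=7·28+266=462  T[9][8]=8·1+28=36  T[9][9]=9·0+1=1
row 10: T[10][7]=7·462+2646=5880  T[10][8]=8·36+462=750  T[10][9]=9·1+36=45
Read S(10,7) = 5880, S(10,8) = 750, S(10,9) = 45.

5880, 750, 45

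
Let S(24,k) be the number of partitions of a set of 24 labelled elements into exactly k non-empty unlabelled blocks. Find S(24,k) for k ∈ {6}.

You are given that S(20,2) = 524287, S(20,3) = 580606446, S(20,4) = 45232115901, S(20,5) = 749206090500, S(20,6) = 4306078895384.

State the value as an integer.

6090236036084530

i=21: T(21,3)=524287+3·580606446=1742343625 | T(21,4)=580606446+4·45232115901=181509070050 | T(21,5)=45232115901+5·749206090500=3791262568401 | T(21,6)=749206090500+6·4306078895384=26585679462804
i=22: T(22,4)=1742343625+4·181509070050=727778623825 | T(22,5)=181509070050+5·3791262568401=19137821912055 | T(22,6)=3791262568401+6·26585679462804=163305339345225
i=23: T(23,5)=727778623825+5·19137821912055=96416888184100 | T(23,6)=19137821912055+6·163305339345225=998969857983405
i=24: T(24,6)=96416888184100+6·998969857983405=6090236036084530
Read S(24,6) = 6090236036084530.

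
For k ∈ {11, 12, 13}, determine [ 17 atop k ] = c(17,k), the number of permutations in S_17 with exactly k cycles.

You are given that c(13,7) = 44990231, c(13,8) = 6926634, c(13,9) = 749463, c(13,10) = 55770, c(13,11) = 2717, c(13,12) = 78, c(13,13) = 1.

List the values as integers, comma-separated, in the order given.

2185031420, 156952432, 8394022

@14  (14,8):6926634·13+44990231→135036473, (14,9):749463·13+6926634→16669653, (14,10):55770·13+749463→1474473, (14,11):2717·13+55770→91091, (14,12):78·13+2717→3731, (14,13):1·13+78→91
@15  (15,9):16669653·14+135036473→368411615, (15,10):1474473·14+16669653→37312275, (15,11):91091·14+1474473→2749747, (15,12):3731·14+91091→143325, (15,13):91·14+3731→5005
@16  (16,10):37312275·15+368411615→928095740, (16,11):2749747·15+37312275→78558480, (16,12):143325·15+2749747→4899622, (16,13):5005·15+143325→218400
@17  (17,11):78558480·16+928095740→2185031420, (17,12):4899622·16+78558480→156952432, (17,13):218400·16+4899622→8394022
Read c(17,11) = 2185031420, c(17,12) = 156952432, c(17,13) = 8394022.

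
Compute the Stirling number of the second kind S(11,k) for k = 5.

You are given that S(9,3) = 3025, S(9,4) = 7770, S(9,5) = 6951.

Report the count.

246730

row 10: T[10][4]=4·7770+3025=34105  T[10][5]=5·6951+7770=42525
row 11: T[11][5]=5·42525+34105=246730
Read S(11,5) = 246730.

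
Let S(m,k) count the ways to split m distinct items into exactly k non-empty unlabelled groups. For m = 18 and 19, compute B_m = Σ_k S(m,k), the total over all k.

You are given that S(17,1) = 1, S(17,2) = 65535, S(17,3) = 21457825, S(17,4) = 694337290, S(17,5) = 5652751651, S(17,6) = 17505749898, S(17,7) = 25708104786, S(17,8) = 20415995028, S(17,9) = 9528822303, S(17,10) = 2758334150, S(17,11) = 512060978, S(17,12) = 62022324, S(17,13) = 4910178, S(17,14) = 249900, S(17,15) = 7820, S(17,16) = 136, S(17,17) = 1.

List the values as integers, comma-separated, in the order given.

[18] T[18,1]:1*1+0=1 · T[18,2]:2*65535+1=131071 · T[18,3]:3*21457825+65535=64439010 · T[18,4]:4*694337290+21457825=2798806985 · T[18,5]:5*5652751651+694337290=28958095545 · T[18,6]:6*17505749898+5652751651=110687251039 · T[18,7]:7*25708104786+17505749898=197462483400 · T[18,8]:8*20415995028+25708104786=189036065010 · T[18,9]:9*9528822303+20415995028=106175395755 · T[18,10]:10*2758334150+9528822303=37112163803 · T[18,11]:11*512060978+2758334150=8391004908 · T[18,12]:12*62022324+512060978=1256328866 · T[18,13]:13*4910178+62022324=125854638 · T[18,14]:14*249900+4910178=8408778 · T[18,15]:15*7820+249900=367200 · T[18,16]:16*136+7820=9996 · T[18,17]:17*1+136=153 · T[18,18]:18*0+1=1
[19] T[19,1]:1*1+0=1 · T[19,2]:2*131071+1=262143 · T[19,3]:3*64439010+131071=193448101 · T[19,4]:4*2798806985+64439010=11259666950 · T[19,5]:5*28958095545+2798806985=147589284710 · T[19,6]:6*110687251039+28958095545=693081601779 · T[19,7]:7*197462483400+110687251039=1492924634839 · T[19,8]:8*189036065010+197462483400=1709751003480 · T[19,9]:9*106175395755+189036065010=1144614626805 · T[19,10]:10*37112163803+106175395755=477297033785 · T[19,11]:11*8391004908+37112163803=129413217791 · T[19,12]:12*1256328866+8391004908=23466951300 · T[19,13]:13*125854638+1256328866=2892439160 · T[19,14]:14*8408778+125854638=243577530 · T[19,15]:15*367200+8408778=13916778 · T[19,16]:16*9996+367200=527136 · T[19,17]:17*153+9996=12597 · T[19,18]:18*1+153=171 · T[19,19]:19*0+1=1
B_18 = ΣS(18,k) = 1+131071+64439010+2798806985+28958095545+110687251039+197462483400+189036065010+106175395755+37112163803+8391004908+1256328866+125854638+8408778+367200+9996+153+1 = 682076806159
B_19 = ΣS(19,k) = 1+262143+193448101+11259666950+147589284710+693081601779+1492924634839+1709751003480+1144614626805+477297033785+129413217791+23466951300+2892439160+243577530+13916778+527136+12597+171+1 = 5832742205057

682076806159, 5832742205057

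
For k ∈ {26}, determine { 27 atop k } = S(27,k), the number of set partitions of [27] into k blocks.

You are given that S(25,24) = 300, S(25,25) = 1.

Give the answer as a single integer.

@26  (26,25):1·25+300→325, (26,26):0·26+1→1
@27  (27,26):1·26+325→351
Read S(27,26) = 351.

351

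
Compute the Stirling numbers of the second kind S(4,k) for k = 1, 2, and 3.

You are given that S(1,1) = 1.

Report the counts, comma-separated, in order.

1, 7, 6

r2: T_2,1=1×1+0=1; T_2,2=2×0+1=1
r3: T_3,1=1×1+0=1; T_3,2=2×1+1=3; T_3,3=3×0+1=1
r4: T_4,1=1×1+0=1; T_4,2=2×3+1=7; T_4,3=3×1+3=6
Read S(4,1) = 1, S(4,2) = 7, S(4,3) = 6.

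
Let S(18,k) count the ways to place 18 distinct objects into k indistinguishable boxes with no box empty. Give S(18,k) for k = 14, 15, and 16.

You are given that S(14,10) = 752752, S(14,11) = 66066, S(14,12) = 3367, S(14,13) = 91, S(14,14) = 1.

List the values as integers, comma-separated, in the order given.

i=15: T(15,11)=752752+11·66066=1479478 | T(15,12)=66066+12·3367=106470 | T(15,13)=3367+13·91=4550 | T(15,14)=91+14·1=105 | T(15,15)=1+15·0=1
i=16: T(16,12)=1479478+12·106470=2757118 | T(16,13)=106470+13·4550=165620 | T(16,14)=4550+14·105=6020 | T(16,15)=105+15·1=120 | T(16,16)=1+16·0=1
i=17: T(17,13)=2757118+13·165620=4910178 | T(17,14)=165620+14·6020=249900 | T(17,15)=6020+15·120=7820 | T(17,16)=120+16·1=136
i=18: T(18,14)=4910178+14·249900=8408778 | T(18,15)=249900+15·7820=367200 | T(18,16)=7820+16·136=9996
Read S(18,14) = 8408778, S(18,15) = 367200, S(18,16) = 9996.

8408778, 367200, 9996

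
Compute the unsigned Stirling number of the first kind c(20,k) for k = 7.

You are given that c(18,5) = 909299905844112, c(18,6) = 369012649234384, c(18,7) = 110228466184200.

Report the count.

@19  (19,6):369012649234384·18+909299905844112→7551527592063024, (19,7):110228466184200·18+369012649234384→2353125040549984
@20  (20,7):2353125040549984·19+7551527592063024→52260903362512720
Read c(20,7) = 52260903362512720.

52260903362512720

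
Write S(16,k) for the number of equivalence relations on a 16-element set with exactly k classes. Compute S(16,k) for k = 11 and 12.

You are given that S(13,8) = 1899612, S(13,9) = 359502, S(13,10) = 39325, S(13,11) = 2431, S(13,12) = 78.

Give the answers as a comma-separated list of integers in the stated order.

row 14: T[14][9]=9·359502+1899612=5135130  T[14][10]=10·39325+359502=752752  T[14][11]=11·2431+39325=66066  T[14][12]=12·78+2431=3367
row 15: T[15][10]=10·752752+5135130=12662650  T[15][11]=11·66066+752752=1479478  T[15][12]=12·3367+66066=106470
row 16: T[16][11]=11·1479478+12662650=28936908  T[16][12]=12·106470+1479478=2757118
Read S(16,11) = 28936908, S(16,12) = 2757118.

28936908, 2757118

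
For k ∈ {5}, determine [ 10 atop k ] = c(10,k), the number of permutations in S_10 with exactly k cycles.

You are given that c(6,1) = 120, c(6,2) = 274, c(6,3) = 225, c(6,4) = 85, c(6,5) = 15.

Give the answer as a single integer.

[7] T[7,2]:6*274+120=1764 · T[7,3]:6*225+274=1624 · T[7,4]:6*85+225=735 · T[7,5]:6*15+85=175
[8] T[8,3]:7*1624+1764=13132 · T[8,4]:7*735+1624=6769 · T[8,5]:7*175+735=1960
[9] T[9,4]:8*6769+13132=67284 · T[9,5]:8*1960+6769=22449
[10] T[10,5]:9*22449+67284=269325
Read c(10,5) = 269325.

269325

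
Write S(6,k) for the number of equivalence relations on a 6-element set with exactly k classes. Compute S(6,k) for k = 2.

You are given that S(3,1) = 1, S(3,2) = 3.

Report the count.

@4  (4,1):1·1+0→1, (4,2):3·2+1→7
@5  (5,1):1·1+0→1, (5,2):7·2+1→15
@6  (6,2):15·2+1→31
Read S(6,2) = 31.

31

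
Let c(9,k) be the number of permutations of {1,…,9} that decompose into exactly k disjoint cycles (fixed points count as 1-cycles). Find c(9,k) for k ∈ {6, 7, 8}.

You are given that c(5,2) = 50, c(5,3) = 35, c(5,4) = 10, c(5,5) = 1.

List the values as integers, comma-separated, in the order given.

@6  (6,3):35·5+50→225, (6,4):10·5+35→85, (6,5):1·5+10→15, (6,6):0·5+1→1
@7  (7,4):85·6+225→735, (7,5):15·6+85→175, (7,6):1·6+15→21, (7,7):0·6+1→1
@8  (8,5):175·7+735→1960, (8,6):21·7+175→322, (8,7):1·7+21→28, (8,8):0·7+1→1
@9  (9,6):322·8+1960→4536, (9,7):28·8+322→546, (9,8):1·8+28→36
Read c(9,6) = 4536, c(9,7) = 546, c(9,8) = 36.

4536, 546, 36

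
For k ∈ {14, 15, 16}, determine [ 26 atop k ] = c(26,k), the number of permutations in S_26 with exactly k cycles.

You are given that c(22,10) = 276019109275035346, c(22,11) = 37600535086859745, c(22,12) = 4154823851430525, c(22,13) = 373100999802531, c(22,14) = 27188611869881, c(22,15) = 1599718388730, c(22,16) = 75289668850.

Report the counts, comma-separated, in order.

r23: T_23,11=22×37600535086859745+276019109275035346=1103230881185949736; T_23,12=22×4154823851430525+37600535086859745=129006659818331295; T_23,13=22×373100999802531+4154823851430525=12363045847086207; T_23,14=22×27188611869881+373100999802531=971250460939913; T_23,15=22×1599718388730+27188611869881=62382416421941; T_23,16=22×75289668850+1599718388730=3256091103430
r24: T_24,12=23×129006659818331295+1103230881185949736=4070384057007569521; T_24,13=23×12363045847086207+129006659818331295=413356714301314056; T_24,14=23×971250460939913+12363045847086207=34701806448704206; T_24,15=23×62382416421941+971250460939913=2406046038644556; T_24,16=23×3256091103430+62382416421941=137272511800831
r25: T_25,13=24×413356714301314056+4070384057007569521=13990945200239106865; T_25,14=24×34701806448704206+413356714301314056=1246200069070215000; T_25,15=24×2406046038644556+34701806448704206=92446911376173550; T_25,16=24×137272511800831+2406046038644556=5700586321864500
r26: T_26,14=25×1246200069070215000+13990945200239106865=45145946926994481865; T_26,15=25×92446911376173550+1246200069070215000=3557372853474553750; T_26,16=25×5700586321864500+92446911376173550=234961569422786050
Read c(26,14) = 45145946926994481865, c(26,15) = 3557372853474553750, c(26,16) = 234961569422786050.

45145946926994481865, 3557372853474553750, 234961569422786050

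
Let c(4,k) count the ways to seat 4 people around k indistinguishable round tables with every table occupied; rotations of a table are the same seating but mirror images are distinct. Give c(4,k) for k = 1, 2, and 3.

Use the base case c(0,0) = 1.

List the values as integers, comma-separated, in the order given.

6, 11, 6

row 1: T[1][1]=0·0+1=1
row 2: T[2][1]=1·1+0=1  T[2][2]=1·0+1=1
row 3: T[3][1]=2·1+0=2  T[3][2]=2·1+1=3  T[3][3]=2·0+1=1
row 4: T[4][1]=3·2+0=6  T[4][2]=3·3+2=11  T[4][3]=3·1+3=6
Read c(4,1) = 6, c(4,2) = 11, c(4,3) = 6.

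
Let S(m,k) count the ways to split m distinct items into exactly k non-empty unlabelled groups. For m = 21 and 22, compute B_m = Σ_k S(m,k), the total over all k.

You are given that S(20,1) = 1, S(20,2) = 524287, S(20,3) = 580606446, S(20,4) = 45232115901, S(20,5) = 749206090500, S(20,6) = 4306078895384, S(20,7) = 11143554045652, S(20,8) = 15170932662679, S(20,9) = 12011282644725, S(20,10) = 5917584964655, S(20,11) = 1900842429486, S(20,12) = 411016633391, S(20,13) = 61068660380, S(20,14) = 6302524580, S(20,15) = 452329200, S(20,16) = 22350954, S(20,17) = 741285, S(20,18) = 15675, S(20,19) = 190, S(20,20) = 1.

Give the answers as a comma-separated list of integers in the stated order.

474869816156751, 4506715738447323

[21] T[21,1]:1*1+0=1 · T[21,2]:2*524287+1=1048575 · T[21,3]:3*580606446+524287=1742343625 · T[21,4]:4*45232115901+580606446=181509070050 · T[21,5]:5*749206090500+45232115901=3791262568401 · T[21,6]:6*4306078895384+749206090500=26585679462804 · T[21,7]:7*11143554045652+4306078895384=82310957214948 · T[21,8]:8*15170932662679+11143554045652=132511015347084 · T[21,9]:9*12011282644725+15170932662679=123272476465204 · T[21,10]:10*5917584964655+12011282644725=71187132291275 · T[21,11]:11*1900842429486+5917584964655=26826851689001 · T[21,12]:12*411016633391+1900842429486=6833042030178 · T[21,13]:13*61068660380+411016633391=1204909218331 · T[21,14]:14*6302524580+61068660380=149304004500 · T[21,15]:15*452329200+6302524580=13087462580 · T[21,16]:16*22350954+452329200=809944464 · T[21,17]:17*741285+22350954=34952799 · T[21,18]:18*15675+741285=1023435 · T[21,19]:19*190+15675=19285 · T[21,20]:20*1+190=210 · T[21,21]:21*0+1=1
[22] T[22,1]:1*1+0=1 · T[22,2]:2*1048575+1=2097151 · T[22,3]:3*1742343625+1048575=5228079450 · T[22,4]:4*181509070050+1742343625=727778623825 · T[22,5]:5*3791262568401+181509070050=19137821912055 · T[22,6]:6*26585679462804+3791262568401=163305339345225 · T[22,7]:7*82310957214948+26585679462804=602762379967440 · T[22,8]:8*132511015347084+82310957214948=1142399079991620 · T[22,9]:9*123272476465204+132511015347084=1241963303533920 · T[22,10]:10*71187132291275+123272476465204=835143799377954 · T[22,11]:11*26826851689001+71187132291275=366282500870286 · T[22,12]:12*6833042030178+26826851689001=108823356051137 · T[22,13]:13*1204909218331+6833042030178=22496861868481 · T[22,14]:14*149304004500+1204909218331=3295165281331 · T[22,15]:15*13087462580+149304004500=345615943200 · T[22,16]:16*809944464+13087462580=26046574004 · T[22,17]:17*34952799+809944464=1404142047 · T[22,18]:18*1023435+34952799=53374629 · T[22,19]:19*19285+1023435=1389850 · T[22,20]:20*210+19285=23485 · T[22,21]:21*1+210=231 · T[22,22]:22*0+1=1
B_21 = ΣS(21,k) = 1+1048575+1742343625+181509070050+3791262568401+26585679462804+82310957214948+132511015347084+123272476465204+71187132291275+26826851689001+6833042030178+1204909218331+149304004500+13087462580+809944464+34952799+1023435+19285+210+1 = 474869816156751
B_22 = ΣS(22,k) = 1+2097151+5228079450+727778623825+19137821912055+163305339345225+602762379967440+1142399079991620+1241963303533920+835143799377954+366282500870286+108823356051137+22496861868481+3295165281331+345615943200+26046574004+1404142047+53374629+1389850+23485+231+1 = 4506715738447323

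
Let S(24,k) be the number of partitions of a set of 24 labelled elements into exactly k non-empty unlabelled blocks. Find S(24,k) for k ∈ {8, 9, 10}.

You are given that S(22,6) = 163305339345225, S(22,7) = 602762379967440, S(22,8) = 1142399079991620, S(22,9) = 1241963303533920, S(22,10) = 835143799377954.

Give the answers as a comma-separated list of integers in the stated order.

82318282158320505, 120622574326072500, 108254081784931500

r23: T_23,7=7×602762379967440+163305339345225=4382641999117305; T_23,8=8×1142399079991620+602762379967440=9741955019900400; T_23,9=9×1241963303533920+1142399079991620=12320068811796900; T_23,10=10×835143799377954+1241963303533920=9593401297313460
r24: T_24,8=8×9741955019900400+4382641999117305=82318282158320505; T_24,9=9×12320068811796900+9741955019900400=120622574326072500; T_24,10=10×9593401297313460+12320068811796900=108254081784931500
Read S(24,8) = 82318282158320505, S(24,9) = 120622574326072500, S(24,10) = 108254081784931500.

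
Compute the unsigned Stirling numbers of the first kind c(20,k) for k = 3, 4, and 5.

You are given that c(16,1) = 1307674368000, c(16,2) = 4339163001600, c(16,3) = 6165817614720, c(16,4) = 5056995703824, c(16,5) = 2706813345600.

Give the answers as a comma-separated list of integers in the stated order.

[17] T[17,1]:16*1307674368000+0=20922789888000 · T[17,2]:16*4339163001600+1307674368000=70734282393600 · T[17,3]:16*6165817614720+4339163001600=102992244837120 · T[17,4]:16*5056995703824+6165817614720=87077748875904 · T[17,5]:16*2706813345600+5056995703824=48366009233424
[18] T[18,1]:17*20922789888000+0=355687428096000 · T[18,2]:17*70734282393600+20922789888000=1223405590579200 · T[18,3]:17*102992244837120+70734282393600=1821602444624640 · T[18,4]:17*87077748875904+102992244837120=1583313975727488 · T[18,5]:17*48366009233424+87077748875904=909299905844112
[19] T[19,2]:18*1223405590579200+355687428096000=22376988058521600 · T[19,3]:18*1821602444624640+1223405590579200=34012249593822720 · T[19,4]:18*1583313975727488+1821602444624640=30321254007719424 · T[19,5]:18*909299905844112+1583313975727488=17950712280921504
[20] T[20,3]:19*34012249593822720+22376988058521600=668609730341153280 · T[20,4]:19*30321254007719424+34012249593822720=610116075740491776 · T[20,5]:19*17950712280921504+30321254007719424=371384787345228000
Read c(20,3) = 668609730341153280, c(20,4) = 610116075740491776, c(20,5) = 371384787345228000.

668609730341153280, 610116075740491776, 371384787345228000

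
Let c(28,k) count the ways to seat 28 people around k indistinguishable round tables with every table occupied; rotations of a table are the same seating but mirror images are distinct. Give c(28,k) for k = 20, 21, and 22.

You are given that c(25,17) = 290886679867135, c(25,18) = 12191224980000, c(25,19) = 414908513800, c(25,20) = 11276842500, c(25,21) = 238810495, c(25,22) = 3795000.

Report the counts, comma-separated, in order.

i=26: T(26,18)=290886679867135+25·12191224980000=595667304367135 | T(26,19)=12191224980000+25·414908513800=22563937825000 | T(26,20)=414908513800+25·11276842500=696829576300 | T(26,21)=11276842500+25·238810495=17247104875 | T(26,22)=238810495+25·3795000=333685495
i=27: T(27,19)=595667304367135+26·22563937825000=1182329687817135 | T(27,20)=22563937825000+26·696829576300=40681506808800 | T(27,21)=696829576300+26·17247104875=1145254303050 | T(27,22)=17247104875+26·333685495=25922927745
i=28: T(28,20)=1182329687817135+27·40681506808800=2280730371654735 | T(28,21)=40681506808800+27·1145254303050=71603372991150 | T(28,22)=1145254303050+27·25922927745=1845173352165
Read c(28,20) = 2280730371654735, c(28,21) = 71603372991150, c(28,22) = 1845173352165.

2280730371654735, 71603372991150, 1845173352165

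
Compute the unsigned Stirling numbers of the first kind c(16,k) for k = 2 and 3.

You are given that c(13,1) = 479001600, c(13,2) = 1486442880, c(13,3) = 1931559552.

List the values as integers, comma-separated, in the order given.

[14] T[14,1]:13*479001600+0=6227020800 · T[14,2]:13*1486442880+479001600=19802759040 · T[14,3]:13*1931559552+1486442880=26596717056
[15] T[15,1]:14*6227020800+0=87178291200 · T[15,2]:14*19802759040+6227020800=283465647360 · T[15,3]:14*26596717056+19802759040=392156797824
[16] T[16,2]:15*283465647360+87178291200=4339163001600 · T[16,3]:15*392156797824+283465647360=6165817614720
Read c(16,2) = 4339163001600, c(16,3) = 6165817614720.

4339163001600, 6165817614720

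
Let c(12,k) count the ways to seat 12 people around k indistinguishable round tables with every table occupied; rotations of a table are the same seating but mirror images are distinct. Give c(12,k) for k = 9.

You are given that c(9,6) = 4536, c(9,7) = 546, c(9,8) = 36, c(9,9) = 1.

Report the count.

32670

[10] T[10,7]:9*546+4536=9450 · T[10,8]:9*36+546=870 · T[10,9]:9*1+36=45
[11] T[11,8]:10*870+9450=18150 · T[11,9]:10*45+870=1320
[12] T[12,9]:11*1320+18150=32670
Read c(12,9) = 32670.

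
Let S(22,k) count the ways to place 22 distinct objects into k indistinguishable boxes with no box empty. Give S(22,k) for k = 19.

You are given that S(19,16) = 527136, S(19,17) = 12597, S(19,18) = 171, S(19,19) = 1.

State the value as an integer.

r20: T_20,17=17×12597+527136=741285; T_20,18=18×171+12597=15675; T_20,19=19×1+171=190
r21: T_21,18=18×15675+741285=1023435; T_21,19=19×190+15675=19285
r22: T_22,19=19×19285+1023435=1389850
Read S(22,19) = 1389850.

1389850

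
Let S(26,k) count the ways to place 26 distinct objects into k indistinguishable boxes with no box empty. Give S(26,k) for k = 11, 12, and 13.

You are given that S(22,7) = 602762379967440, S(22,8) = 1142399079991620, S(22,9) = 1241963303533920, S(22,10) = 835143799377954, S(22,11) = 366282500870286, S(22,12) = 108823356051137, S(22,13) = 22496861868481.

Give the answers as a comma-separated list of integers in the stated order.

i=23: T(23,8)=602762379967440+8·1142399079991620=9741955019900400 | T(23,9)=1142399079991620+9·1241963303533920=12320068811796900 | T(23,10)=1241963303533920+10·835143799377954=9593401297313460 | T(23,11)=835143799377954+11·366282500870286=4864251308951100 | T(23,12)=366282500870286+12·108823356051137=1672162773483930 | T(23,13)=108823356051137+13·22496861868481=401282560341390
i=24: T(24,9)=9741955019900400+9·12320068811796900=120622574326072500 | T(24,10)=12320068811796900+10·9593401297313460=108254081784931500 | T(24,11)=9593401297313460+11·4864251308951100=63100165695775560 | T(24,12)=4864251308951100+12·1672162773483930=24930204590758260 | T(24,13)=1672162773483930+13·401282560341390=6888836057922000
i=25: T(25,10)=120622574326072500+10·108254081784931500=1203163392175387500 | T(25,11)=108254081784931500+11·63100165695775560=802355904438462660 | T(25,12)=63100165695775560+12·24930204590758260=362262620784874680 | T(25,13)=24930204590758260+13·6888836057922000=114485073343744260
i=26: T(26,11)=1203163392175387500+11·802355904438462660=10029078340998476760 | T(26,12)=802355904438462660+12·362262620784874680=5149507353856958820 | T(26,13)=362262620784874680+13·114485073343744260=1850568574253550060
Read S(26,11) = 10029078340998476760, S(26,12) = 5149507353856958820, S(26,13) = 1850568574253550060.

10029078340998476760, 5149507353856958820, 1850568574253550060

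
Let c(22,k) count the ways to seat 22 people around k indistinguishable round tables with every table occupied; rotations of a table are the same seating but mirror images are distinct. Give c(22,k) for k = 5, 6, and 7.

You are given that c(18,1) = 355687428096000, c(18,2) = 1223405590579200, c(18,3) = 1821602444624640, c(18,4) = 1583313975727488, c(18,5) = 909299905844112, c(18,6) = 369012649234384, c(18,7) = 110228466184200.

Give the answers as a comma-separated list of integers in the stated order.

181664979520697076096, 83637381699544802976, 28939583397335447760

row 19: T[19][2]=18·1223405590579200+355687428096000=22376988058521600  T[19][3]=18·1821602444624640+1223405590579200=34012249593822720  T[19][4]=18·1583313975727488+1821602444624640=30321254007719424  T[19][5]=18·909299905844112+1583313975727488=17950712280921504  T[19][6]=18·369012649234384+909299905844112=7551527592063024  T[19][7]=18·110228466184200+369012649234384=2353125040549984
row 20: T[20][3]=19·34012249593822720+22376988058521600=668609730341153280  T[20][4]=19·30321254007719424+34012249593822720=610116075740491776  T[20][5]=19·17950712280921504+30321254007719424=371384787345228000  T[20][6]=19·7551527592063024+17950712280921504=161429736530118960  T[20][7]=19·2353125040549984+7551527592063024=52260903362512720
row 21: T[21][4]=20·610116075740491776+668609730341153280=12870931245150988800  T[21][5]=20·371384787345228000+610116075740491776=8037811822645051776  T[21][6]=20·161429736530118960+371384787345228000=3599979517947607200  T[21][7]=20·52260903362512720+161429736530118960=1206647803780373360
row 22: T[22][5]=21·8037811822645051776+12870931245150988800=181664979520697076096  T[22][6]=21·3599979517947607200+8037811822645051776=83637381699544802976  T[22][7]=21·1206647803780373360+3599979517947607200=28939583397335447760
Read c(22,5) = 181664979520697076096, c(22,6) = 83637381699544802976, c(22,7) = 28939583397335447760.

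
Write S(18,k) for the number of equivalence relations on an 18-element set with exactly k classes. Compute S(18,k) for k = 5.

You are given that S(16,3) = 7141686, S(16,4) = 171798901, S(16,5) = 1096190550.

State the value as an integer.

i=17: T(17,4)=7141686+4·171798901=694337290 | T(17,5)=171798901+5·1096190550=5652751651
i=18: T(18,5)=694337290+5·5652751651=28958095545
Read S(18,5) = 28958095545.

28958095545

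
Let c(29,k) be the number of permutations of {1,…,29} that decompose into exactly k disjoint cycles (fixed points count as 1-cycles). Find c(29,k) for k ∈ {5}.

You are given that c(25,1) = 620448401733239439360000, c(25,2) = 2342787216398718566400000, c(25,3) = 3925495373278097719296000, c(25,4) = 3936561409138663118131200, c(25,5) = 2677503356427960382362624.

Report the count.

1625014498326371300452283596800

row 26: T[26][2]=25·2342787216398718566400000+620448401733239439360000=59190128811701203599360000  T[26][3]=25·3925495373278097719296000+2342787216398718566400000=100480171548351161548800000  T[26][4]=25·3936561409138663118131200+3925495373278097719296000=102339530601744675672576000  T[26][5]=25·2677503356427960382362624+3936561409138663118131200=70874145319837672677196800
row 27: T[27][3]=26·100480171548351161548800000+59190128811701203599360000=2671674589068831403868160000  T[27][4]=26·102339530601744675672576000+100480171548351161548800000=2761307967193712729035776000  T[27][5]=26·70874145319837672677196800+102339530601744675672576000=1945067308917524165279692800
row 28: T[28][4]=27·2761307967193712729035776000+2671674589068831403868160000=77226989703299075087834112000  T[28][5]=27·1945067308917524165279692800+2761307967193712729035776000=55278125307966865191587481600
row 29: T[29][5]=28·55278125307966865191587481600+77226989703299075087834112000=1625014498326371300452283596800
Read c(29,5) = 1625014498326371300452283596800.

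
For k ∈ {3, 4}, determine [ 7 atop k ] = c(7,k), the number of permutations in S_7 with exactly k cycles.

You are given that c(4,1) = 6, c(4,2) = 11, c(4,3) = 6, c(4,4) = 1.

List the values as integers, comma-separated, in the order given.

i=5: T(5,1)=0+4·6=24 | T(5,2)=6+4·11=50 | T(5,3)=11+4·6=35 | T(5,4)=6+4·1=10
i=6: T(6,2)=24+5·50=274 | T(6,3)=50+5·35=225 | T(6,4)=35+5·10=85
i=7: T(7,3)=274+6·225=1624 | T(7,4)=225+6·85=735
Read c(7,3) = 1624, c(7,4) = 735.

1624, 735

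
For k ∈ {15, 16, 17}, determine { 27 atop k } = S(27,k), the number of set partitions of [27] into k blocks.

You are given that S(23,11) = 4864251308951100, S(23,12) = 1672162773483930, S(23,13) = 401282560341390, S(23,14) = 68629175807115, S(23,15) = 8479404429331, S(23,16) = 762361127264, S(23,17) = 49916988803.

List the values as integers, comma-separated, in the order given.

row 24: T[24][12]=12·1672162773483930+4864251308951100=24930204590758260  T[24][13]=13·401282560341390+1672162773483930=6888836057922000  T[24][14]=14·68629175807115+401282560341390=1362091021641000  T[24][15]=15·8479404429331+68629175807115=195820242247080  T[24][16]=16·762361127264+8479404429331=20677182465555  T[24][17]=17·49916988803+762361127264=1610949936915
row 25: T[25][13]=13·6888836057922000+24930204590758260=114485073343744260  T[25][14]=14·1362091021641000+6888836057922000=25958110360896000  T[25][15]=15·195820242247080+1362091021641000=4299394655347200  T[25][16]=16·20677182465555+195820242247080=526655161695960  T[25][17]=17·1610949936915+20677182465555=48063331393110
row 26: T[26][14]=14·25958110360896000+114485073343744260=477898618396288260  T[26][15]=15·4299394655347200+25958110360896000=90449030191104000  T[26][16]=16·526655161695960+4299394655347200=12725877242482560  T[26][17]=17·48063331393110+526655161695960=1343731795378830
row 27: T[27][15]=15·90449030191104000+477898618396288260=1834634071262848260  T[27][16]=16·12725877242482560+90449030191104000=294063066070824960  T[27][17]=17·1343731795378830+12725877242482560=35569317763922670
Read S(27,15) = 1834634071262848260, S(27,16) = 294063066070824960, S(27,17) = 35569317763922670.

1834634071262848260, 294063066070824960, 35569317763922670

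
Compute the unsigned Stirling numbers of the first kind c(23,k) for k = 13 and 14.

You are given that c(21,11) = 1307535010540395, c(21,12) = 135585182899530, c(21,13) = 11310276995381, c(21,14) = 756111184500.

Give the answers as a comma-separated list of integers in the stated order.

r22: T_22,12=21×135585182899530+1307535010540395=4154823851430525; T_22,13=21×11310276995381+135585182899530=373100999802531; T_22,14=21×756111184500+11310276995381=27188611869881
r23: T_23,13=22×373100999802531+4154823851430525=12363045847086207; T_23,14=22×27188611869881+373100999802531=971250460939913
Read c(23,13) = 12363045847086207, c(23,14) = 971250460939913.

12363045847086207, 971250460939913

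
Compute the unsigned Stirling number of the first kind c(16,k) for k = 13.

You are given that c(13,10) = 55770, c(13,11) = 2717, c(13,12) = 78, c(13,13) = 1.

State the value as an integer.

r14: T_14,11=13×2717+55770=91091; T_14,12=13×78+2717=3731; T_14,13=13×1+78=91
r15: T_15,12=14×3731+91091=143325; T_15,13=14×91+3731=5005
r16: T_16,13=15×5005+143325=218400
Read c(16,13) = 218400.

218400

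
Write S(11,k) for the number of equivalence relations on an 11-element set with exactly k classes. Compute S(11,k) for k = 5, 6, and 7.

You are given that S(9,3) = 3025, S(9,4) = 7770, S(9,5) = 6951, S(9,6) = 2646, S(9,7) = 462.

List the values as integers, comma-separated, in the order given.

246730, 179487, 63987

@10  (10,4):7770·4+3025→34105, (10,5):6951·5+7770→42525, (10,6):2646·6+6951→22827, (10,7):462·7+2646→5880
@11  (11,5):42525·5+34105→246730, (11,6):22827·6+42525→179487, (11,7):5880·7+22827→63987
Read S(11,5) = 246730, S(11,6) = 179487, S(11,7) = 63987.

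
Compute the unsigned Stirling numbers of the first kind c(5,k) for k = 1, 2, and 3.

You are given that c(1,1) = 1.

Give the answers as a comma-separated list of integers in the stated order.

i=2: T(2,1)=0+1·1=1 | T(2,2)=1+1·0=1
i=3: T(3,1)=0+2·1=2 | T(3,2)=1+2·1=3 | T(3,3)=1+2·0=1
i=4: T(4,1)=0+3·2=6 | T(4,2)=2+3·3=11 | T(4,3)=3+3·1=6
i=5: T(5,1)=0+4·6=24 | T(5,2)=6+4·11=50 | T(5,3)=11+4·6=35
Read c(5,1) = 24, c(5,2) = 50, c(5,3) = 35.

24, 50, 35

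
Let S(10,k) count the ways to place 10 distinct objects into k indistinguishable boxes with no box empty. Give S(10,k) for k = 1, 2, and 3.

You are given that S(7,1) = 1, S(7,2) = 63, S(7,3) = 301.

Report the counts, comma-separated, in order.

r8: T_8,1=1×1+0=1; T_8,2=2×63+1=127; T_8,3=3×301+63=966
r9: T_9,1=1×1+0=1; T_9,2=2×127+1=255; T_9,3=3×966+127=3025
r10: T_10,1=1×1+0=1; T_10,2=2×255+1=511; T_10,3=3×3025+255=9330
Read S(10,1) = 1, S(10,2) = 511, S(10,3) = 9330.

1, 511, 9330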